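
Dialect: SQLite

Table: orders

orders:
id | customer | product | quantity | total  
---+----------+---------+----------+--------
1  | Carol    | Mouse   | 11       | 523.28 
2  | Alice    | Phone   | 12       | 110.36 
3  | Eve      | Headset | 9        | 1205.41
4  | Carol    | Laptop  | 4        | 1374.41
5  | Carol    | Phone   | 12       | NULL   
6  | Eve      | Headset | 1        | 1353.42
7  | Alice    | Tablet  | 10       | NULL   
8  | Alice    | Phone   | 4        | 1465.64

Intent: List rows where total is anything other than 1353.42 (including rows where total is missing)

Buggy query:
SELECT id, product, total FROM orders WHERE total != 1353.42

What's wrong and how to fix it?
Bug: 'total != 1353.42' is unknown when total is NULL, so NULL rows are silently excluded

Fix: Add an explicit OR total IS NULL to include the missing-value rows

Corrected query:
SELECT id, product, total FROM orders WHERE total != 1353.42 OR total IS NULL

Result:
id | product | total  
---+---------+--------
1  | Mouse   | 523.28 
2  | Phone   | 110.36 
3  | Headset | 1205.41
4  | Laptop  | 1374.41
5  | Phone   | NULL   
7  | Tablet  | NULL   
8  | Phone   | 1465.64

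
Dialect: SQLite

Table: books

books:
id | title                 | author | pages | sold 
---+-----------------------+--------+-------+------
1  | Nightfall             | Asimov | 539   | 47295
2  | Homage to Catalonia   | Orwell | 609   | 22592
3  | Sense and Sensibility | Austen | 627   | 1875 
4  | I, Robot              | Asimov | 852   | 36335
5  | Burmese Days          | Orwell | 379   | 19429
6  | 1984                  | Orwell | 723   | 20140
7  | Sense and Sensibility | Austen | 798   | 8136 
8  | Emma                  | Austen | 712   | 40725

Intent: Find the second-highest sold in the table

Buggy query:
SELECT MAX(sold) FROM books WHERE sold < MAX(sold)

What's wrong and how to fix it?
Bug: MAX(sold) on the right of the comparison is an aggregate-in-WHERE error

Fix: Put the inner MAX in a scalar subquery

Corrected query:
SELECT MAX(sold) FROM books WHERE sold < (SELECT MAX(sold) FROM books)

Result:
MAX(sold)
---------
40725    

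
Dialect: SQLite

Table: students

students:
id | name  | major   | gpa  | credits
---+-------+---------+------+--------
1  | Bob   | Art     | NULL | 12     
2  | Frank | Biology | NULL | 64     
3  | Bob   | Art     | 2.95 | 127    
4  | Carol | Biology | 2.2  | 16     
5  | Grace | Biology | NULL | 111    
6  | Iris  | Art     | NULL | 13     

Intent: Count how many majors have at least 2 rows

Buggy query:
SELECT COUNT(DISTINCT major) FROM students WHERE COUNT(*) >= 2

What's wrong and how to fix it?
Bug: WHERE filters individual rows, not groups, so a group-level COUNT is invalid there

Fix: Use a subquery that GROUPs and filters with HAVING, then count its rows

Corrected query:
SELECT COUNT(*) FROM (SELECT major FROM students GROUP BY major HAVING COUNT(*) >= 2)

Result:
COUNT(*)
--------
2       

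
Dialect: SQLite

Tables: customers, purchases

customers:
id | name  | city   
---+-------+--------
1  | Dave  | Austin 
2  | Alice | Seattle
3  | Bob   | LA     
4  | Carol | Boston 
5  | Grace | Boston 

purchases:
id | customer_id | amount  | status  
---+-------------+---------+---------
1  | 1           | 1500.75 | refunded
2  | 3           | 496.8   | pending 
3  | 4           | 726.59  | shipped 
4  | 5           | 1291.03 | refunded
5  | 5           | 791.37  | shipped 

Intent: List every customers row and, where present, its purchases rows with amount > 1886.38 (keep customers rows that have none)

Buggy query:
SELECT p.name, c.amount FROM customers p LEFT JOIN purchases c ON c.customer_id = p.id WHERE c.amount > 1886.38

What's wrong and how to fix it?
Bug: Filtering c.amount in WHERE discards the NULL rows produced by LEFT JOIN, turning it into an inner join

Fix: Move the right-table condition into the ON clause so unmatched parents are kept

Corrected query:
SELECT p.name, c.amount FROM customers p LEFT JOIN purchases c ON c.customer_id = p.id AND c.amount > 1886.38

Result:
name  | amount
------+-------
Dave  | NULL  
Alice | NULL  
Bob   | NULL  
Carol | NULL  
Grace | NULL  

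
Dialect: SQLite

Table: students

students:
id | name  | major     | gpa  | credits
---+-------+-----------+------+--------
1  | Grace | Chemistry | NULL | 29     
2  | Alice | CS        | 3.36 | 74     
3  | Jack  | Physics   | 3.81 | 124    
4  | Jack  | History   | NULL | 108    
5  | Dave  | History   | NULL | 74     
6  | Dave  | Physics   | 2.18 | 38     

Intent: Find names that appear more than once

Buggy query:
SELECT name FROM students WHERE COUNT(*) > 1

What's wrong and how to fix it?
Bug: COUNT(*) is an aggregate and cannot be used in WHERE

Fix: Group first, then use HAVING for the count condition

Corrected query:
SELECT name FROM students GROUP BY name HAVING COUNT(*) > 1

Result:
name
----
Dave
Jack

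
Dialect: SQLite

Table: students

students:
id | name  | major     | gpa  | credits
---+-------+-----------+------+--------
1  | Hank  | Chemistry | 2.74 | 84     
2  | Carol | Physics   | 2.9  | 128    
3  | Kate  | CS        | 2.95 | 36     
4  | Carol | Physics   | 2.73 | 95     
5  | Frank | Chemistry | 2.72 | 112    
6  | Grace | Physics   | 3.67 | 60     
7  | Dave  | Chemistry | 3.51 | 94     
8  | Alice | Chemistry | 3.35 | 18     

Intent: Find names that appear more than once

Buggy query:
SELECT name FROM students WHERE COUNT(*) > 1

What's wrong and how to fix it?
Bug: WHERE can't reference COUNT(*); aggregates are computed after WHERE

Fix: Group first, then use HAVING for the count condition

Corrected query:
SELECT name FROM students GROUP BY name HAVING COUNT(*) > 1

Result:
name 
-----
Carol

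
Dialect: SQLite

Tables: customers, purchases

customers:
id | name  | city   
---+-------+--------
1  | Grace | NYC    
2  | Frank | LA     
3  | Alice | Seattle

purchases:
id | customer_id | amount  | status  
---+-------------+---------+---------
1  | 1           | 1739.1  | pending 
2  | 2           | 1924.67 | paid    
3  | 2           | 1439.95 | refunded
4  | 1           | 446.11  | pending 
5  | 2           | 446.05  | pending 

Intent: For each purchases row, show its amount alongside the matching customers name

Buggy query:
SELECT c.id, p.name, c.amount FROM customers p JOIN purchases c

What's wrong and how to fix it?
Bug: Missing join condition: each purchases row is matched to all customers rows instead of just its own

Fix: Add ON c.customer_id = p.id to the JOIN

Corrected query:
SELECT c.id, p.name, c.amount FROM customers p JOIN purchases c ON c.customer_id = p.id

Result:
id | name  | amount 
---+-------+--------
1  | Grace | 1739.1 
2  | Frank | 1924.67
3  | Frank | 1439.95
4  | Grace | 446.11 
5  | Frank | 446.05 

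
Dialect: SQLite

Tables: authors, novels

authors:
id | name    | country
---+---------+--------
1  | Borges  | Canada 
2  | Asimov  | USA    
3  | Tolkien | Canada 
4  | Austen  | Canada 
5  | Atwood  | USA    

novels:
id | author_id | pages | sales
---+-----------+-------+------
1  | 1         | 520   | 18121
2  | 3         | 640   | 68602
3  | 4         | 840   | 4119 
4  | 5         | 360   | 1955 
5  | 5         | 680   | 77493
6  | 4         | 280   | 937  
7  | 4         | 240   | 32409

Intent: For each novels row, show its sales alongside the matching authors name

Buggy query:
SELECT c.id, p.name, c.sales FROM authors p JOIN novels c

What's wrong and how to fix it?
Bug: JOIN with no ON clause produces a cartesian product; every novels row pairs with every authors row

Fix: Add ON c.author_id = p.id to the JOIN

Corrected query:
SELECT c.id, p.name, c.sales FROM authors p JOIN novels c ON c.author_id = p.id

Result:
id | name    | sales
---+---------+------
1  | Borges  | 18121
2  | Tolkien | 68602
3  | Austen  | 4119 
4  | Atwood  | 1955 
5  | Atwood  | 77493
6  | Austen  | 937  
7  | Austen  | 32409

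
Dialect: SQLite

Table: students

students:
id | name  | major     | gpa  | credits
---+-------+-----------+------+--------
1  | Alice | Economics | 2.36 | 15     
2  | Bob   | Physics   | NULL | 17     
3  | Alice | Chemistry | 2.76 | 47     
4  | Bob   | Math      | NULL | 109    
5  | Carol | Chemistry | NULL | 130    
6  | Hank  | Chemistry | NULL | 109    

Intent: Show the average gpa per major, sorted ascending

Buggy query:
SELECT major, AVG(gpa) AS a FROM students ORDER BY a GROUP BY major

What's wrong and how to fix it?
Bug: GROUP BY must precede ORDER BY

Fix: Move ORDER BY to the end, after GROUP BY

Corrected query:
SELECT major, AVG(gpa) AS a FROM students GROUP BY major ORDER BY a

Result:
major     | a   
----------+-----
Math      | NULL
Physics   | NULL
Economics | 2.36
Chemistry | 2.76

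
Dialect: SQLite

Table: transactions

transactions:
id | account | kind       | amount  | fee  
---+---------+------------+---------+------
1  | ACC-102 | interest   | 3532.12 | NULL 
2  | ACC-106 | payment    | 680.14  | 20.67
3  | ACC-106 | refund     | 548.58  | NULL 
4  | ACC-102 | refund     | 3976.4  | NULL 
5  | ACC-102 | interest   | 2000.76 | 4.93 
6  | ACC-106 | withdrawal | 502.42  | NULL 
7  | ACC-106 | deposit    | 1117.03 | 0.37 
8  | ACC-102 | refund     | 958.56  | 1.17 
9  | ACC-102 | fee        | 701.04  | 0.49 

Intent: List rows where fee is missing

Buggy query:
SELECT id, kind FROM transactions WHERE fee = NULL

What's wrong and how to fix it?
Bug: '= NULL' is always unknown in SQL three-valued logic, so no rows match

Fix: Replace '= NULL' with 'IS NULL'

Corrected query:
SELECT id, kind FROM transactions WHERE fee IS NULL

Result:
id | kind      
---+-----------
1  | interest  
3  | refund    
4  | refund    
6  | withdrawal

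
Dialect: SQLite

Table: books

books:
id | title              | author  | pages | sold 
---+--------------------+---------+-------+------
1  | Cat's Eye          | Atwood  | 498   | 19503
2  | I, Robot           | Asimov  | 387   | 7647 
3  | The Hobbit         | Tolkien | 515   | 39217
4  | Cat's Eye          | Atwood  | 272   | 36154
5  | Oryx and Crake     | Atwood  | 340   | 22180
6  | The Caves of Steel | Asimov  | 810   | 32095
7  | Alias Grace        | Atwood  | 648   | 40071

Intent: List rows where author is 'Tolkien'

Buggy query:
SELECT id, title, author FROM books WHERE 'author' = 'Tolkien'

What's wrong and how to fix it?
Bug: Single quotes denote string literals in SQL; the column name is being compared as a constant string

Fix: Reference the column as author without single quotes

Corrected query:
SELECT id, title, author FROM books WHERE author = 'Tolkien'

Result:
id | title      | author 
---+------------+--------
3  | The Hobbit | Tolkien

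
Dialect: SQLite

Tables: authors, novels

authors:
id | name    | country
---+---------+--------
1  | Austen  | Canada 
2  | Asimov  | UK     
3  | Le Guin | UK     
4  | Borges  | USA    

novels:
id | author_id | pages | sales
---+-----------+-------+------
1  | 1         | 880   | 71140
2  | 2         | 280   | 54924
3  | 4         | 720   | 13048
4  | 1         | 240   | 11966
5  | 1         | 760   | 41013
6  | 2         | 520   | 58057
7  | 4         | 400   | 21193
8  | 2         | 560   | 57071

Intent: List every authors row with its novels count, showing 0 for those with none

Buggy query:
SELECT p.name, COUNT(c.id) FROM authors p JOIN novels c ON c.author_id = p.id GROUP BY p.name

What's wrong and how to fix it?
Bug: An inner join excludes parents with zero children

Fix: Use LEFT JOIN so parents without children still appear (COUNT(c.id) gives 0)

Corrected query:
SELECT p.name, COUNT(c.id) FROM authors p LEFT JOIN novels c ON c.author_id = p.id GROUP BY p.name

Result:
name    | COUNT(c.id)
--------+------------
Asimov  | 3          
Austen  | 3          
Borges  | 2          
Le Guin | 0          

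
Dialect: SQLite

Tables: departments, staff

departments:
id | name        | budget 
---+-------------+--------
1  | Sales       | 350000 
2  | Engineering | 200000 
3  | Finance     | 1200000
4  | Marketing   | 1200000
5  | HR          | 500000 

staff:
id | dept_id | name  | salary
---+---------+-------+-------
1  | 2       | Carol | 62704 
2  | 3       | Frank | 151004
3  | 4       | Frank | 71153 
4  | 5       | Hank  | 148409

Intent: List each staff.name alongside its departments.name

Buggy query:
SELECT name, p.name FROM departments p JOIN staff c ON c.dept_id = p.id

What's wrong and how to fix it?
Bug: 'name' exists in both joined tables, so the database can't tell which one is meant

Fix: Qualify the column with its table alias (c.name)

Corrected query:
SELECT c.name, p.name FROM departments p JOIN staff c ON c.dept_id = p.id

Result:
name  | name       
------+------------
Carol | Engineering
Frank | Finance    
Frank | Marketing  
Hank  | HR         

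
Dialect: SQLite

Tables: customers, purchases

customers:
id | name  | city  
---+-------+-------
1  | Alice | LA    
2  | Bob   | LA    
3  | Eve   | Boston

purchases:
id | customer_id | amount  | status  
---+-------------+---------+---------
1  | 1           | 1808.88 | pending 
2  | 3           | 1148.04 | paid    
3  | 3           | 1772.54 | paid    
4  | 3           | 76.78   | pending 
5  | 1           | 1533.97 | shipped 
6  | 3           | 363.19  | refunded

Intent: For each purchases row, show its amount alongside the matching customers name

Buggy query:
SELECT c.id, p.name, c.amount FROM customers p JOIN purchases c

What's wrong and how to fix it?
Bug: JOIN with no ON clause produces a cartesian product; every purchases row pairs with every customers row

Fix: Specify the join condition linking the foreign key to the parent id

Corrected query:
SELECT c.id, p.name, c.amount FROM customers p JOIN purchases c ON c.customer_id = p.id

Result:
id | name  | amount 
---+-------+--------
1  | Alice | 1808.88
2  | Eve   | 1148.04
3  | Eve   | 1772.54
4  | Eve   | 76.78  
5  | Alice | 1533.97
6  | Eve   | 363.19 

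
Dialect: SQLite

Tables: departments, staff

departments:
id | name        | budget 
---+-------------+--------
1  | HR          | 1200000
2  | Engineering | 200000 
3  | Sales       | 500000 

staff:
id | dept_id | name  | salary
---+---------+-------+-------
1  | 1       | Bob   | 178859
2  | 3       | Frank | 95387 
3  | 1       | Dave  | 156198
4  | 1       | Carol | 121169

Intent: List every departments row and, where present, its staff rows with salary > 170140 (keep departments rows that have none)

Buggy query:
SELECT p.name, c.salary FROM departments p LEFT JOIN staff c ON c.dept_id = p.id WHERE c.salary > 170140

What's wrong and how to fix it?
Bug: A WHERE condition on the right-hand table after LEFT JOIN drops unmatched parents

Fix: Move the right-table condition into the ON clause so unmatched parents are kept

Corrected query:
SELECT p.name, c.salary FROM departments p LEFT JOIN staff c ON c.dept_id = p.id AND c.salary > 170140

Result:
name        | salary
------------+-------
HR          | 178859
Engineering | NULL  
Sales       | NULL  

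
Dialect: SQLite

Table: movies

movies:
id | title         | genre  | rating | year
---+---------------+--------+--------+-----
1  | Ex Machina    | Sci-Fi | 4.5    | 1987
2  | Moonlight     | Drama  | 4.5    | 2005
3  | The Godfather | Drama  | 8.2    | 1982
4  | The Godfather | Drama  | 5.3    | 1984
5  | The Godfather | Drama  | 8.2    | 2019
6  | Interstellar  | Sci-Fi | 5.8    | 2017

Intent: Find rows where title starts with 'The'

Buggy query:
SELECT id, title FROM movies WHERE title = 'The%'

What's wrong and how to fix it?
Bug: Wildcards only work with LIKE; '=' treats '%' as a literal character

Fix: Replace '=' with LIKE so 'The%' is treated as a pattern

Corrected query:
SELECT id, title FROM movies WHERE title LIKE 'The%'

Result:
id | title        
---+--------------
3  | The Godfather
4  | The Godfather
5  | The Godfather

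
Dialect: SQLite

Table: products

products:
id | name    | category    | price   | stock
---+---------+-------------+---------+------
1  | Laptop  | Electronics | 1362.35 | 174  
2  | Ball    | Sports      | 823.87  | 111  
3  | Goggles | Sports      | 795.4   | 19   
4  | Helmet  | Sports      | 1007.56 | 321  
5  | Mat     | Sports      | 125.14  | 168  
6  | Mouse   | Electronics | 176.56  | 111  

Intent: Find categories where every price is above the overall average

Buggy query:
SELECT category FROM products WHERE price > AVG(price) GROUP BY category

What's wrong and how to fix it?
Bug: AVG() is an aggregate; it can't sit directly in WHERE

Fix: Use a subquery for AVG and a HAVING MIN(...) filter so the condition holds for every row in the group

Corrected query:
SELECT category FROM products GROUP BY category HAVING MIN(price) > (SELECT AVG(price) FROM products)

Result:
(no rows)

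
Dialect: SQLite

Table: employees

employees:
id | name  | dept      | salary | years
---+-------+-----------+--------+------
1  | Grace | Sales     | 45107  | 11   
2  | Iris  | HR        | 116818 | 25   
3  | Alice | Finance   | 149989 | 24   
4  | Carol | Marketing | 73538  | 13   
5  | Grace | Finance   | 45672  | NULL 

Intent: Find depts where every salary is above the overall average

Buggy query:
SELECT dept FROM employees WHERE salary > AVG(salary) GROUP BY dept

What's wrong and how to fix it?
Bug: WHERE evaluates per row before aggregation, so AVG() is unavailable

Fix: Compute the overall average in a scalar subquery and compare each group's MIN against it in HAVING

Corrected query:
SELECT dept FROM employees GROUP BY dept HAVING MIN(salary) > (SELECT AVG(salary) FROM employees)

Result:
dept
----
HR  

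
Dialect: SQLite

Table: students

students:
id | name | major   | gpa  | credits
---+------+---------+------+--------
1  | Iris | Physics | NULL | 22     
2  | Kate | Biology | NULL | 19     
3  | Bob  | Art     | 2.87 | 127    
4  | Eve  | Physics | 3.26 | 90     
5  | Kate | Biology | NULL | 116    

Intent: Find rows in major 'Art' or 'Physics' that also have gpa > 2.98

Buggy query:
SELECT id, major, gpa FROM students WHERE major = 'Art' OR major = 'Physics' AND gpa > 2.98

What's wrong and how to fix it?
Bug: Without parentheses, AND is evaluated before OR, so the gpa filter only applies to the 'Physics' branch

Fix: Group the OR with parentheses (or use IN), then AND the threshold

Corrected query:
SELECT id, major, gpa FROM students WHERE (major = 'Art' OR major = 'Physics') AND gpa > 2.98

Result:
id | major   | gpa 
---+---------+-----
4  | Physics | 3.26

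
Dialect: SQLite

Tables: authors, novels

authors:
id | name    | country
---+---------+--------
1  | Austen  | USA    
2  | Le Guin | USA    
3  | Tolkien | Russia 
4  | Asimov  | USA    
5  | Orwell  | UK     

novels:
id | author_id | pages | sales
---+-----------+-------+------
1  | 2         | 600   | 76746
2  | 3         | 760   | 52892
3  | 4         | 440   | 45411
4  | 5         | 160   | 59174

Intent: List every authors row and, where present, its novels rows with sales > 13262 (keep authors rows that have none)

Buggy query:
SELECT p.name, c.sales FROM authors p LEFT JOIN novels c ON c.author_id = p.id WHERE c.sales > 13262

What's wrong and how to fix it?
Bug: A WHERE condition on the right-hand table after LEFT JOIN drops unmatched parents

Fix: Move the right-table condition into the ON clause so unmatched parents are kept

Corrected query:
SELECT p.name, c.sales FROM authors p LEFT JOIN novels c ON c.author_id = p.id AND c.sales > 13262

Result:
name    | sales
--------+------
Austen  | NULL 
Le Guin | 76746
Tolkien | 52892
Asimov  | 45411
Orwell  | 59174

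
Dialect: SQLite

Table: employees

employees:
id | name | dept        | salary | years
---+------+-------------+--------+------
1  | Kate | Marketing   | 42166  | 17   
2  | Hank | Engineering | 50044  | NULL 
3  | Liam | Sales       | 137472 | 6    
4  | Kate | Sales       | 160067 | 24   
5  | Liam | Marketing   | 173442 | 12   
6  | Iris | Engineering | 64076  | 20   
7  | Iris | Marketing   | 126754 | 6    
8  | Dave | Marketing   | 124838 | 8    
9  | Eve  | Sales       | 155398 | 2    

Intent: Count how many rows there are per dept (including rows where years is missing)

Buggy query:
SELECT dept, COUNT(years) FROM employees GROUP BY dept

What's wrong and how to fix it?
Bug: COUNT(years) skips NULLs, so groups with missing years are undercounted

Fix: Use COUNT(*) to count all rows regardless of NULL

Corrected query:
SELECT dept, COUNT(*) FROM employees GROUP BY dept

Result:
dept        | COUNT(*)
------------+---------
Engineering | 2       
Marketing   | 4       
Sales       | 3       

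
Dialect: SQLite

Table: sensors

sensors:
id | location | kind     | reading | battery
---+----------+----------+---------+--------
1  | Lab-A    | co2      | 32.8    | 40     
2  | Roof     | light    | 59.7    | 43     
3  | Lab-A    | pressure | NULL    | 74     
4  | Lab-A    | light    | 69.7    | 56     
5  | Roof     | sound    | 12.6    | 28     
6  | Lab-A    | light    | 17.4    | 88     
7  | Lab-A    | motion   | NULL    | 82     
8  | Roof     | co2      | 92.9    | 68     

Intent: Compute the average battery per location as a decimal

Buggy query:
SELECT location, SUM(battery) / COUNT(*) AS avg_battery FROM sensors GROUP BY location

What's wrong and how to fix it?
Bug: SUM(battery) and COUNT(*) are both integers; the division truncates the fractional part

Fix: Multiply by 1.0 (or CAST to REAL) to force floating-point division

Corrected query:
SELECT location, SUM(battery) * 1.0 / COUNT(*) AS avg_battery FROM sensors GROUP BY location

Result:
location | avg_battery
---------+------------
Lab-A    | 68         
Roof     | 46.333333  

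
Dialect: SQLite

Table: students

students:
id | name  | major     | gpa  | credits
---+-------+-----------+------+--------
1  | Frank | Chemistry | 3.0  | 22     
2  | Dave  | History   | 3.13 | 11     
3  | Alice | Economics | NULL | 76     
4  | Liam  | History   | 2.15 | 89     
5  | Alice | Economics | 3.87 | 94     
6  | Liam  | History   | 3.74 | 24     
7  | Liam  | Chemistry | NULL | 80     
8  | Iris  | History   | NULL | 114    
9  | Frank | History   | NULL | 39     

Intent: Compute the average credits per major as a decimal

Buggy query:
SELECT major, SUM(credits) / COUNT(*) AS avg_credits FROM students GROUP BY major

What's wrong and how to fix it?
Bug: Both operands are integers, so '/' performs integer division and truncates

Fix: Multiply by 1.0 (or CAST to REAL) to force floating-point division

Corrected query:
SELECT major, SUM(credits) * 1.0 / COUNT(*) AS avg_credits FROM students GROUP BY major

Result:
major     | avg_credits
----------+------------
Chemistry | 51         
Economics | 85         
History   | 55.4       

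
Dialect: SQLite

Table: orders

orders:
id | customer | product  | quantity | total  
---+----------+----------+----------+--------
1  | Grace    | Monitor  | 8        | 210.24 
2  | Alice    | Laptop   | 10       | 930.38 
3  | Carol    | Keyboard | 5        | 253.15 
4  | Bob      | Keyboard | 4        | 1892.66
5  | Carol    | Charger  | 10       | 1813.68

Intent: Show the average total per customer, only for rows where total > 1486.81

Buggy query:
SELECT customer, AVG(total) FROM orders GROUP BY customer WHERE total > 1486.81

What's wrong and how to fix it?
Bug: Row-level WHERE must come before GROUP BY in the clause order

Fix: Move the WHERE clause before GROUP BY

Corrected query:
SELECT customer, AVG(total) FROM orders WHERE total > 1486.81 GROUP BY customer

Result:
customer | AVG(total)
---------+-----------
Bob      | 1892.66   
Carol    | 1813.68   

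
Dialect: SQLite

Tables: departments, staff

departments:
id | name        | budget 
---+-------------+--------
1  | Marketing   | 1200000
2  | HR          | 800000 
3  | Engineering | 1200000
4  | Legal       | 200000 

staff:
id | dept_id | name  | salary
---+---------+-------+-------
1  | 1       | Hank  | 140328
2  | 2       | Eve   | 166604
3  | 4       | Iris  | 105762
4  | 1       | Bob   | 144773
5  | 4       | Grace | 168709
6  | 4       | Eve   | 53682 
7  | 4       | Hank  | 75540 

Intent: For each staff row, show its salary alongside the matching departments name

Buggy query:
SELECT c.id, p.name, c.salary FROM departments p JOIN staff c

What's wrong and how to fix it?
Bug: Missing join condition: each staff row is matched to all departments rows instead of just its own

Fix: Specify the join condition linking the foreign key to the parent id

Corrected query:
SELECT c.id, p.name, c.salary FROM departments p JOIN staff c ON c.dept_id = p.id

Result:
id | name      | salary
---+-----------+-------
1  | Marketing | 140328
2  | HR        | 166604
3  | Legal     | 105762
4  | Marketing | 144773
5  | Legal     | 168709
6  | Legal     | 53682 
7  | Legal     | 75540 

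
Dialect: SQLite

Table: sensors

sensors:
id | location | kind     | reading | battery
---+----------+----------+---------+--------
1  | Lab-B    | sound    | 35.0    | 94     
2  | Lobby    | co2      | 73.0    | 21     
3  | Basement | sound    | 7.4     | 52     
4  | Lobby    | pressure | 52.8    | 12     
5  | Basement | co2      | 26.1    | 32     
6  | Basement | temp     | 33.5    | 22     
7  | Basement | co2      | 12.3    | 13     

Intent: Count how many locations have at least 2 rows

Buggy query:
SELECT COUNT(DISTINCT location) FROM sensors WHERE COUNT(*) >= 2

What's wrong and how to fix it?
Bug: COUNT(*) cannot appear in WHERE; the per-group count doesn't exist yet

Fix: Use a subquery that GROUPs and filters with HAVING, then count its rows

Corrected query:
SELECT COUNT(*) FROM (SELECT location FROM sensors GROUP BY location HAVING COUNT(*) >= 2)

Result:
COUNT(*)
--------
2       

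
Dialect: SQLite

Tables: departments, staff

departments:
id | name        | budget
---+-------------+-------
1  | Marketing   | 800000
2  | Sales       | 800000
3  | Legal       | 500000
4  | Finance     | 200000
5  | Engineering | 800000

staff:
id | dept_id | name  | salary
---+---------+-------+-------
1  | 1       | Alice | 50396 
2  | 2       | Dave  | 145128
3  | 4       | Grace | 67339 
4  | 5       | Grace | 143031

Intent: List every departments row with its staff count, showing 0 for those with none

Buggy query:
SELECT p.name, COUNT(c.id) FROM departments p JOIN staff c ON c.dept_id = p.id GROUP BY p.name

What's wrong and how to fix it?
Bug: An inner join excludes parents with zero children

Fix: Use LEFT JOIN so parents without children still appear (COUNT(c.id) gives 0)

Corrected query:
SELECT p.name, COUNT(c.id) FROM departments p LEFT JOIN staff c ON c.dept_id = p.id GROUP BY p.name

Result:
name        | COUNT(c.id)
------------+------------
Engineering | 1          
Finance     | 1          
Legal       | 0          
Marketing   | 1          
Sales       | 1          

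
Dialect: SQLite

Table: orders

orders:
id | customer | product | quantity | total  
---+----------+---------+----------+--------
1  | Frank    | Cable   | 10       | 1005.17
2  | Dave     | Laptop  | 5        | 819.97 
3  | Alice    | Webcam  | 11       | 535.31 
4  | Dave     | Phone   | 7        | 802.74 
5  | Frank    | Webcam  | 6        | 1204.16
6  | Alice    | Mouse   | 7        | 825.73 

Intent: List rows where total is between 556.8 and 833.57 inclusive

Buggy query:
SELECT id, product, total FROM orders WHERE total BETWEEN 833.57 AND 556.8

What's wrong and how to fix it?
Bug: The bounds are reversed; BETWEEN a AND b requires a <= b to match anything

Fix: Write BETWEEN 556.8 AND 833.57

Corrected query:
SELECT id, product, total FROM orders WHERE total BETWEEN 556.8 AND 833.57

Result:
id | product | total 
---+---------+-------
2  | Laptop  | 819.97
4  | Phone   | 802.74
6  | Mouse   | 825.73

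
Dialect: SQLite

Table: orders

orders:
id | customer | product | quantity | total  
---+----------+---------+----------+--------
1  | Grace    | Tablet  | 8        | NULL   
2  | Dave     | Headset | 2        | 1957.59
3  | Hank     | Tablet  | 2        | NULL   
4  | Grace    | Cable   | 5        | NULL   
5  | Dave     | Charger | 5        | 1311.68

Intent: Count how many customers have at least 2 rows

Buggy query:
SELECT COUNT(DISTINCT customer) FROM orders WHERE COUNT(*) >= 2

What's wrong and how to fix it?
Bug: COUNT(*) cannot appear in WHERE; the per-group count doesn't exist yet

Fix: Group first with HAVING COUNT(*) >= 2, then COUNT the resulting groups

Corrected query:
SELECT COUNT(*) FROM (SELECT customer FROM orders GROUP BY customer HAVING COUNT(*) >= 2)

Result:
COUNT(*)
--------
2       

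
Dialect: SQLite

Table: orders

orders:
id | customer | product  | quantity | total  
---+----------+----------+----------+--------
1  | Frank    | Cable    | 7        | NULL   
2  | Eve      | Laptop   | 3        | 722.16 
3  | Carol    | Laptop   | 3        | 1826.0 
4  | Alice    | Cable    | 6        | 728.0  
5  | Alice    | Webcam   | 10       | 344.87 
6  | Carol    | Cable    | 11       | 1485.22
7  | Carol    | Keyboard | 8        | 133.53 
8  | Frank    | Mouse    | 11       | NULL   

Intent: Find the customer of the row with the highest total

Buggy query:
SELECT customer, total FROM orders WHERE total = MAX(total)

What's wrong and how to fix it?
Bug: MAX(total) is an aggregate and cannot be used directly in WHERE

Fix: Use a subquery: WHERE total = (SELECT MAX(total) FROM orders)

Corrected query:
SELECT customer, total FROM orders WHERE total = (SELECT MAX(total) FROM orders)

Result:
customer | total
---------+------
Carol    | 1826 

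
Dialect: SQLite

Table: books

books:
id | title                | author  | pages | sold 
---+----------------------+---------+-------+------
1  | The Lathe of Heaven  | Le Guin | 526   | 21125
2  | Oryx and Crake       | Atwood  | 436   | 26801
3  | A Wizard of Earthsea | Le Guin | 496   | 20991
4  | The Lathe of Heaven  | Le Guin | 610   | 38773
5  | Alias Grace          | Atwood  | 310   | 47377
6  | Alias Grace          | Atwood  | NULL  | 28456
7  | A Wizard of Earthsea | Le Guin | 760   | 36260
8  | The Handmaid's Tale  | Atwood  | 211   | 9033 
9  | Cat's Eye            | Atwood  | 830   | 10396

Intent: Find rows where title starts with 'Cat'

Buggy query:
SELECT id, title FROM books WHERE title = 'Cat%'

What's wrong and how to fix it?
Bug: Wildcards only work with LIKE; '=' treats '%' as a literal character

Fix: Use LIKE for wildcard pattern matching

Corrected query:
SELECT id, title FROM books WHERE title LIKE 'Cat%'

Result:
id | title    
---+----------
9  | Cat's Eye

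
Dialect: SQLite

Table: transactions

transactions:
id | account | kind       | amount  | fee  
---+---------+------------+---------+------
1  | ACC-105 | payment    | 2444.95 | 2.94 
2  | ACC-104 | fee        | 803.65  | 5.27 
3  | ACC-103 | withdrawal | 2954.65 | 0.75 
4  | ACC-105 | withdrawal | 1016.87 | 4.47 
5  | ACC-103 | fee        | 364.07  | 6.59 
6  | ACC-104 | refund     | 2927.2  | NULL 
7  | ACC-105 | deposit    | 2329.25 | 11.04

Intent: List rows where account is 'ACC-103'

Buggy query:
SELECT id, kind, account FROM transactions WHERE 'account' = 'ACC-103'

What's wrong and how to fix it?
Bug: Single quotes denote string literals in SQL; the column name is being compared as a constant string

Fix: Reference the column as account without single quotes

Corrected query:
SELECT id, kind, account FROM transactions WHERE account = 'ACC-103'

Result:
id | kind       | account
---+------------+--------
3  | withdrawal | ACC-103
5  | fee        | ACC-103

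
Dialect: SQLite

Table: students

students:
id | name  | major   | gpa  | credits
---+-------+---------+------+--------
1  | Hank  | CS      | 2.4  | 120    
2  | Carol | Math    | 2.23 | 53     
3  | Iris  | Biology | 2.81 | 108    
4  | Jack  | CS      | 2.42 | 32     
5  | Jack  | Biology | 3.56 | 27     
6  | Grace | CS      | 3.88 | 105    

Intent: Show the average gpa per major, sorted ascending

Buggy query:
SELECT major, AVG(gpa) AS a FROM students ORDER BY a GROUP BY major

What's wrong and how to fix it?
Bug: GROUP BY must precede ORDER BY

Fix: Move ORDER BY to the end, after GROUP BY

Corrected query:
SELECT major, AVG(gpa) AS a FROM students GROUP BY major ORDER BY a

Result:
major   | a    
--------+------
Math    | 2.23 
CS      | 2.9  
Biology | 3.185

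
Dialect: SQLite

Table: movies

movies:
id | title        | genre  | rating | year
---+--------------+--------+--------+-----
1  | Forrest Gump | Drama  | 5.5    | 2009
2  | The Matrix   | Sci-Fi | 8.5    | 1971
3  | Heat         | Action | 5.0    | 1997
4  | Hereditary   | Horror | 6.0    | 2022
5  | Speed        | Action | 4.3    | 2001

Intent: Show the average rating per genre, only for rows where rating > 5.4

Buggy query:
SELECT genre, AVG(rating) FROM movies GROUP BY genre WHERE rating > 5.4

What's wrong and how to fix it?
Bug: WHERE cannot follow GROUP BY

Fix: Move the WHERE clause before GROUP BY

Corrected query:
SELECT genre, AVG(rating) FROM movies WHERE rating > 5.4 GROUP BY genre

Result:
genre  | AVG(rating)
-------+------------
Drama  | 5.5        
Horror | 6          
Sci-Fi | 8.5        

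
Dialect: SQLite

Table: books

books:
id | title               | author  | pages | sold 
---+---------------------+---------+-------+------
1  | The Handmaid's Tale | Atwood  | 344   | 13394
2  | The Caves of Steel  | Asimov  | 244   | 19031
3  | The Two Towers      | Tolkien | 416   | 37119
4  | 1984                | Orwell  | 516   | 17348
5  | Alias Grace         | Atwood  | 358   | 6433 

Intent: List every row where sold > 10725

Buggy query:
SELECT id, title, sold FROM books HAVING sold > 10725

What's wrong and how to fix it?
Bug: HAVING filters the output of aggregation, but this query has no GROUP BY and no aggregate functions, so SQLite rejects it (HAVING clause on a non-aggregate query); the condition here is per row

Fix: Replace HAVING with WHERE since the condition applies to individual rows

Corrected query:
SELECT id, title, sold FROM books WHERE sold > 10725

Result:
id | title               | sold 
---+---------------------+------
1  | The Handmaid's Tale | 13394
2  | The Caves of Steel  | 19031
3  | The Two Towers      | 37119
4  | 1984                | 17348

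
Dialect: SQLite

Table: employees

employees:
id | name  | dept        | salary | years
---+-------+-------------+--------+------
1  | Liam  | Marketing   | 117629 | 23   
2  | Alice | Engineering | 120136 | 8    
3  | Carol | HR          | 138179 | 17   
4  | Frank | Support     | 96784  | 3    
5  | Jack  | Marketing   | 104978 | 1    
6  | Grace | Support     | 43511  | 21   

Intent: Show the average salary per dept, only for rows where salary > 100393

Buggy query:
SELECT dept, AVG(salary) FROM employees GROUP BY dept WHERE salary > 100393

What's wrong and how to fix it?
Bug: Row-level WHERE must come before GROUP BY in the clause order

Fix: Place WHERE between FROM and GROUP BY

Corrected query:
SELECT dept, AVG(salary) FROM employees WHERE salary > 100393 GROUP BY dept

Result:
dept        | AVG(salary)
------------+------------
Engineering | 120136     
HR          | 138179     
Marketing   | 111303.5   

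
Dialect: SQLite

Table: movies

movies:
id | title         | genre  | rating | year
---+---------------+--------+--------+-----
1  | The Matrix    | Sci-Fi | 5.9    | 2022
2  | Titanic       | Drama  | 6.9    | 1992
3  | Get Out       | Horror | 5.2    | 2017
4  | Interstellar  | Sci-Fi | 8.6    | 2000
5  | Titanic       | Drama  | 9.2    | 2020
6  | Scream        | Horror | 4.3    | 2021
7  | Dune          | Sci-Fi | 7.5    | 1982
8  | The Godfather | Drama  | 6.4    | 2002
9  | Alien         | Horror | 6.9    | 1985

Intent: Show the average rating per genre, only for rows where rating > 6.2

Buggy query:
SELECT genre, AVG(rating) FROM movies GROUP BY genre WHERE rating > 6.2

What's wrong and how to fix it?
Bug: Row-level WHERE must come before GROUP BY in the clause order

Fix: Move the WHERE clause before GROUP BY

Corrected query:
SELECT genre, AVG(rating) FROM movies WHERE rating > 6.2 GROUP BY genre

Result:
genre  | AVG(rating)
-------+------------
Drama  | 7.5        
Horror | 6.9        
Sci-Fi | 8.05       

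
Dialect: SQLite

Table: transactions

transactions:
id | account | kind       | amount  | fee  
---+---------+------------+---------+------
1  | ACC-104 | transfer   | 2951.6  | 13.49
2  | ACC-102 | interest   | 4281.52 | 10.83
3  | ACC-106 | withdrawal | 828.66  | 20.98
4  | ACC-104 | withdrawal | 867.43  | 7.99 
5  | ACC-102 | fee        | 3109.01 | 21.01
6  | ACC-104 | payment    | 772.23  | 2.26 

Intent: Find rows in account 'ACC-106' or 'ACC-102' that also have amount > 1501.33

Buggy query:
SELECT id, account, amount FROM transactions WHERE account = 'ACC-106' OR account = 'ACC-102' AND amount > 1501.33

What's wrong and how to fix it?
Bug: Without parentheses, AND is evaluated before OR, so the amount filter only applies to the 'ACC-102' branch

Fix: Group the OR with parentheses (or use IN), then AND the threshold

Corrected query:
SELECT id, account, amount FROM transactions WHERE (account = 'ACC-106' OR account = 'ACC-102') AND amount > 1501.33

Result:
id | account | amount 
---+---------+--------
2  | ACC-102 | 4281.52
5  | ACC-102 | 3109.01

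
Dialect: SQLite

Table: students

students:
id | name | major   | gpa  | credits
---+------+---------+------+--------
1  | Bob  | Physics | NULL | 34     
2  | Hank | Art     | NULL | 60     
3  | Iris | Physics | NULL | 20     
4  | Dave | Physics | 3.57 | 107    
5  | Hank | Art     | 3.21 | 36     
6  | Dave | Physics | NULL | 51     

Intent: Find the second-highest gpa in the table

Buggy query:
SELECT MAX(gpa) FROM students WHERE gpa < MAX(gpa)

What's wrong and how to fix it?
Bug: MAX(gpa) on the right of the comparison is an aggregate-in-WHERE error

Fix: Compute the overall MAX in a subquery, then take MAX of rows below it

Corrected query:
SELECT MAX(gpa) FROM students WHERE gpa < (SELECT MAX(gpa) FROM students)

Result:
MAX(gpa)
--------
3.21    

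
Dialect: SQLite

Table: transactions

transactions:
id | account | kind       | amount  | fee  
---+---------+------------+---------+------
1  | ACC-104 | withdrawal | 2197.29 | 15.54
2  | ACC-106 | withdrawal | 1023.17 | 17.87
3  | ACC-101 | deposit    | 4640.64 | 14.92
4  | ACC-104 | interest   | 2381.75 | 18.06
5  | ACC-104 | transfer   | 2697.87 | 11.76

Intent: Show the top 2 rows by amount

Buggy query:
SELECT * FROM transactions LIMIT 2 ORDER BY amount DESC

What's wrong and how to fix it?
Bug: LIMIT must come after ORDER BY

Fix: Sort with ORDER BY, then apply LIMIT

Corrected query:
SELECT * FROM transactions ORDER BY amount DESC LIMIT 2

Result:
id | account | kind     | amount  | fee  
---+---------+----------+---------+------
3  | ACC-101 | deposit  | 4640.64 | 14.92
5  | ACC-104 | transfer | 2697.87 | 11.76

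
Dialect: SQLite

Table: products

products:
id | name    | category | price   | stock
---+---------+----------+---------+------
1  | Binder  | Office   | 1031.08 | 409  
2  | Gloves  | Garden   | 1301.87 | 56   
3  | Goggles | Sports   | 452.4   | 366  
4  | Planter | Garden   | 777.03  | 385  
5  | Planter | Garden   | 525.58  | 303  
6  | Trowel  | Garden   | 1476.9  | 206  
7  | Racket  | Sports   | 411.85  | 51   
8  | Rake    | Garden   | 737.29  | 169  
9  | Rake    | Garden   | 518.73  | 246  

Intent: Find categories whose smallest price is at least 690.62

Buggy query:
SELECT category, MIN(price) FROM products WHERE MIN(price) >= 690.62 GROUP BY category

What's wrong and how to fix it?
Bug: Aggregates like MIN are computed per group after WHERE runs

Fix: Use HAVING for the per-group MIN condition

Corrected query:
SELECT category, MIN(price) FROM products GROUP BY category HAVING MIN(price) >= 690.62

Result:
category | MIN(price)
---------+-----------
Office   | 1031.08   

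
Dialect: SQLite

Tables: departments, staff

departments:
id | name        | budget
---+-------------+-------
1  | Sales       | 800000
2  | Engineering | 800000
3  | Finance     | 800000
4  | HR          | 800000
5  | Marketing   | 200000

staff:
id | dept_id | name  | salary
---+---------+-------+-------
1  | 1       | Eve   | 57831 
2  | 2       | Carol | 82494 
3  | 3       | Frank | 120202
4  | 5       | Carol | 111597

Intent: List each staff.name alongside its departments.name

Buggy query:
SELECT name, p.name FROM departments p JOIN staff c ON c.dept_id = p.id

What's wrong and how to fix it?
Bug: Both tables have a 'name' column; the unqualified reference is ambiguous

Fix: Qualify the column with its table alias (c.name)

Corrected query:
SELECT c.name, p.name FROM departments p JOIN staff c ON c.dept_id = p.id

Result:
name  | name       
------+------------
Eve   | Sales      
Carol | Engineering
Frank | Finance    
Carol | Marketing  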